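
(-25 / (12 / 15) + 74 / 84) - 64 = -7927 / 84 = -94.37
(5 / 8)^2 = 25 / 64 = 0.39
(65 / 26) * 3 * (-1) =-7.50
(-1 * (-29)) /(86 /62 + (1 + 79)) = 31 /87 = 0.36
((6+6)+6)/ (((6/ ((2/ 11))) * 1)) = 6/ 11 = 0.55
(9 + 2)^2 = 121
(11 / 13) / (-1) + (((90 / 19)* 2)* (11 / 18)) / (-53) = -12507 / 13091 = -0.96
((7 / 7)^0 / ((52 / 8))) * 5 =10 / 13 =0.77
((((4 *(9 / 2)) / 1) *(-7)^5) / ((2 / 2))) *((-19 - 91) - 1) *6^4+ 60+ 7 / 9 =391681622851 / 9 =43520180316.78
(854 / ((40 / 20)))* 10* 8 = 34160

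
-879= -879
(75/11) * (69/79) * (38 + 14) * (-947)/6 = -42472950/869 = -48875.66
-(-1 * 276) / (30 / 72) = 3312 / 5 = 662.40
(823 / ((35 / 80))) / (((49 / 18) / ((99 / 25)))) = 23465376 / 8575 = 2736.49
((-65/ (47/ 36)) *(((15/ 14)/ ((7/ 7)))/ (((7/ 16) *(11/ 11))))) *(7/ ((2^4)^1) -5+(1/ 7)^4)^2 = -269524265829975/ 106210693624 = -2537.64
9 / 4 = 2.25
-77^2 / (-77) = 77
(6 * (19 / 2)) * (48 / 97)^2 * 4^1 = 525312 / 9409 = 55.83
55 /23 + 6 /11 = 743 /253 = 2.94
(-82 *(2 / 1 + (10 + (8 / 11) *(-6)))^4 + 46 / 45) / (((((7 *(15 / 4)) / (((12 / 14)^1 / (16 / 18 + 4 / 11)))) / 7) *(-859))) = 367427716708 / 6202559825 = 59.24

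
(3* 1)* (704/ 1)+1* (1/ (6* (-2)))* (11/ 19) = 481525/ 228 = 2111.95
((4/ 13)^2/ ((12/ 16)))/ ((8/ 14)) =112/ 507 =0.22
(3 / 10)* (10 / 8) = 0.38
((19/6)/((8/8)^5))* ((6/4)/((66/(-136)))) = -323/33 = -9.79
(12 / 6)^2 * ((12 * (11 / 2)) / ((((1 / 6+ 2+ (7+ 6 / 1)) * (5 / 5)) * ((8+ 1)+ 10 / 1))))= 1584 / 1729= 0.92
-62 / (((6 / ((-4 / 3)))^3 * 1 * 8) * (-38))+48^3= 1531809761 / 13851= 110592.00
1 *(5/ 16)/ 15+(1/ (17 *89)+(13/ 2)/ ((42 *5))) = 44437/ 847280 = 0.05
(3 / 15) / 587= 1 / 2935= 0.00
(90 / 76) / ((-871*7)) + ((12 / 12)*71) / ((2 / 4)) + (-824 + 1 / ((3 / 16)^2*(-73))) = -103871813945 / 152217702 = -682.39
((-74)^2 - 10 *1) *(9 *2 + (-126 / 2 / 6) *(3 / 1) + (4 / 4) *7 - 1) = -40995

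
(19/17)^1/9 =19/153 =0.12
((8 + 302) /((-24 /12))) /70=-31 /14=-2.21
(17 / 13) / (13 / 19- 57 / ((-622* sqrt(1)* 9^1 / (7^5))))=602718 / 79190605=0.01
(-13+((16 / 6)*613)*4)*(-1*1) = -19577 / 3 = -6525.67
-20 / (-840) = 1 / 42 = 0.02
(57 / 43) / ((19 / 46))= 138 / 43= 3.21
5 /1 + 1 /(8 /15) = 55 /8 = 6.88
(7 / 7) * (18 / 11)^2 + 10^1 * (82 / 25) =21464 / 605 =35.48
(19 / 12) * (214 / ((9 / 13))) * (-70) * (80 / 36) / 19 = -973700 / 243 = -4007.00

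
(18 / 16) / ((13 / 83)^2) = 62001 / 1352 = 45.86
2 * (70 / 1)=140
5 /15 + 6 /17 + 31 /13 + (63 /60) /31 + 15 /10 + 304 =126855073 /411060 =308.60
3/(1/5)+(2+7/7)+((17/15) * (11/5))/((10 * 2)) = 27187/1500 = 18.12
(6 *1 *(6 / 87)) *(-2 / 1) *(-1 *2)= 48 / 29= 1.66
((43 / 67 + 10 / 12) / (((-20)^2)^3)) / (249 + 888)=593 / 29252736000000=0.00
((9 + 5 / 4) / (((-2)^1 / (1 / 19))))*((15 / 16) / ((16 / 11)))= -6765 / 38912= -0.17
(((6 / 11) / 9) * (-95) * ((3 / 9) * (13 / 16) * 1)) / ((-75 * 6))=247 / 71280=0.00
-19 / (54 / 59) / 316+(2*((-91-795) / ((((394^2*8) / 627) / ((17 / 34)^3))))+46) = 242762630243 / 5297894208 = 45.82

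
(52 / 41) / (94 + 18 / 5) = 65 / 5002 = 0.01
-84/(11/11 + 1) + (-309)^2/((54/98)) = 173238.33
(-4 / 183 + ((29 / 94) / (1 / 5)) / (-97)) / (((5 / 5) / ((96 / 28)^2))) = -864096 / 1946693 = -0.44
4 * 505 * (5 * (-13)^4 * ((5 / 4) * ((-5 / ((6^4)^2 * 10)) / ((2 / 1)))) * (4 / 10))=-72116525 / 3359232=-21.47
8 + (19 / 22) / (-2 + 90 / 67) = 6.68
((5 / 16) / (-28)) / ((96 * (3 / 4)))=-5 / 32256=-0.00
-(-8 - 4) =12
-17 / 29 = -0.59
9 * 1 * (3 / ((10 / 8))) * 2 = 216 / 5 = 43.20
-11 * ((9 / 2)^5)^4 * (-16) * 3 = 401202960148878650433 / 65536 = 6121871340162332.92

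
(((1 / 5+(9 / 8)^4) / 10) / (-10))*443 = -16347143 / 2048000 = -7.98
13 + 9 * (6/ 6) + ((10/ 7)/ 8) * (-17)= 531/ 28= 18.96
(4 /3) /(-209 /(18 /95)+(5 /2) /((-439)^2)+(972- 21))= -1156326 /131869333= -0.01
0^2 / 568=0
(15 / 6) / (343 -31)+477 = 297653 / 624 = 477.01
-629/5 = -125.80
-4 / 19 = -0.21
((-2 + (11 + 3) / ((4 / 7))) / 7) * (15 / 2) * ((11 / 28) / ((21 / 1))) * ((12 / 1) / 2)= 7425 / 2744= 2.71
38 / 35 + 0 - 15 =-487 / 35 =-13.91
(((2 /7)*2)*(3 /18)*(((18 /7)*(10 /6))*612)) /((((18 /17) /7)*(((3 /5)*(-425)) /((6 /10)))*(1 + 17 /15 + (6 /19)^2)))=-36822 /21161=-1.74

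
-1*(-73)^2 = -5329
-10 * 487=-4870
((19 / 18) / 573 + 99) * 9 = 1021105 / 1146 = 891.02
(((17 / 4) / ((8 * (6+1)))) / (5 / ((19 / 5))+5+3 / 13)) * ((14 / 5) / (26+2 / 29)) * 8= 121771 / 12224520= 0.01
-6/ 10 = -3/ 5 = -0.60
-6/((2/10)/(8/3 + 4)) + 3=-197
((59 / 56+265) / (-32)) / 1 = -14899 / 1792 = -8.31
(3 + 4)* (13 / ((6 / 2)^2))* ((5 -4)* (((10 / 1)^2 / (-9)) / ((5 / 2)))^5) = -9318400000 / 531441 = -17534.21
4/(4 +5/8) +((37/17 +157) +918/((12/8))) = 485614/629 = 772.04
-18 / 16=-9 / 8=-1.12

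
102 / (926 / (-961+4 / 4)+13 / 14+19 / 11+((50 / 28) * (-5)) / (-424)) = 199805760 / 3354227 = 59.57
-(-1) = 1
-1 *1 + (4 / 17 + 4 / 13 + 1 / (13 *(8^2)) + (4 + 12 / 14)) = 435767 / 99008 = 4.40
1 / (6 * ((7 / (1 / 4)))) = 1 / 168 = 0.01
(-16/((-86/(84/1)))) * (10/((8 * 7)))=120/43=2.79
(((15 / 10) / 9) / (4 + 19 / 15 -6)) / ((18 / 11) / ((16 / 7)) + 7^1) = -0.03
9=9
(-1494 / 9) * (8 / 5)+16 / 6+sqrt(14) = -3944 / 15+sqrt(14) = -259.19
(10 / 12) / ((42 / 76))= 95 / 63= 1.51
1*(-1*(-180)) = 180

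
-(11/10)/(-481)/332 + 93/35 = 29702789/11178440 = 2.66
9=9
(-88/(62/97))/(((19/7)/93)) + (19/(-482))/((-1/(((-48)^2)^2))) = 936568740/4579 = 204535.65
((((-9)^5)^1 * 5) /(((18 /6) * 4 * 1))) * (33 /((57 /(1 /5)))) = -216513 /76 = -2848.86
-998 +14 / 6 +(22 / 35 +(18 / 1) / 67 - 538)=-10783033 / 7035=-1532.77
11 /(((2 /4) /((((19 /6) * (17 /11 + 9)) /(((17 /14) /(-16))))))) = -493696 /51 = -9680.31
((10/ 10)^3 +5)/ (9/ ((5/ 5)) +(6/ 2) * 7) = 1/ 5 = 0.20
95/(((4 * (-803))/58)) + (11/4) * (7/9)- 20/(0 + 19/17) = -9596141/549252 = -17.47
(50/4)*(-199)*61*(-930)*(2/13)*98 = 27658711500/13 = 2127593192.31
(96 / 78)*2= 32 / 13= 2.46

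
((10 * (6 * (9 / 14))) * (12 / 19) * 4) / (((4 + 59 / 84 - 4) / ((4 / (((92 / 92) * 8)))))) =77760 / 1121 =69.37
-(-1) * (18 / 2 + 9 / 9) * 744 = 7440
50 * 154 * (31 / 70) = 3410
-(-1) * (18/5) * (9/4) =8.10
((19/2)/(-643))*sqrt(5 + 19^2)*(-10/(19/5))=25*sqrt(366)/643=0.74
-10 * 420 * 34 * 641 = -91534800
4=4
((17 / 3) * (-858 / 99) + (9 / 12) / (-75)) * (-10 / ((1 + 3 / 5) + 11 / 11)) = 44209 / 234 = 188.93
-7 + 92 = 85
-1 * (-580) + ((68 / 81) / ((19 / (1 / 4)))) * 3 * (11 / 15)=4463287 / 7695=580.02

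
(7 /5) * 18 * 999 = 125874 /5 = 25174.80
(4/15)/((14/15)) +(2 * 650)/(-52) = -173/7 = -24.71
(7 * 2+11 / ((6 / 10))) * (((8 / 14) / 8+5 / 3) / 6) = 7081 / 756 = 9.37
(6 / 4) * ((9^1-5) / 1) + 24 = 30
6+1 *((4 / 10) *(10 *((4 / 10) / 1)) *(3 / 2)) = 42 / 5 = 8.40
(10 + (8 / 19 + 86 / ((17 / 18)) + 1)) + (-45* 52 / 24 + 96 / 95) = 19349 / 3230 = 5.99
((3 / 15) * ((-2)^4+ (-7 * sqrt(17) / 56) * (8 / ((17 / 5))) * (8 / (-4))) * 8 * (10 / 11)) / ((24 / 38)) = 760 * sqrt(17) / 561+ 1216 / 33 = 42.43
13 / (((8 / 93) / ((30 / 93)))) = 195 / 4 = 48.75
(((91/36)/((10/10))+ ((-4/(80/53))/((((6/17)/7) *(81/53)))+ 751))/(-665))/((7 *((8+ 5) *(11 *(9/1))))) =-6990019/58232374200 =-0.00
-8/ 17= -0.47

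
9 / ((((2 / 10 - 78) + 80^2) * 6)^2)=25 / 3997021284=0.00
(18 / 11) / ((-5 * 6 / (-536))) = 29.24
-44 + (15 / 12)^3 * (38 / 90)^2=-43.65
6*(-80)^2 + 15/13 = 499215/13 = 38401.15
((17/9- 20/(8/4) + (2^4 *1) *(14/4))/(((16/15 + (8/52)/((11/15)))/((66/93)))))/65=52151/127317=0.41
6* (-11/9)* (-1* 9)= 66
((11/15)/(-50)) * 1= -11/750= -0.01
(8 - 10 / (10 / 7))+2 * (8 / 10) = 13 / 5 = 2.60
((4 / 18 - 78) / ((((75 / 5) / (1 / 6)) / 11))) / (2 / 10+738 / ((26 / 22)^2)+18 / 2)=-325325 / 18397692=-0.02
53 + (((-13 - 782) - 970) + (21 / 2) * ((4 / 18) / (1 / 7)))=-5087 / 3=-1695.67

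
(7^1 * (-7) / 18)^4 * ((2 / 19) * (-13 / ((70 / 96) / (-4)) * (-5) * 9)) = -85648472 / 4617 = -18550.68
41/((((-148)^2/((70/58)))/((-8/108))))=-1435/8575416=-0.00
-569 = -569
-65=-65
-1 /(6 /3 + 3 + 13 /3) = -3 /28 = -0.11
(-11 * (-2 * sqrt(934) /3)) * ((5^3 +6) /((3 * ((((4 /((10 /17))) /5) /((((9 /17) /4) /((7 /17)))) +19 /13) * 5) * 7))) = 187330 * sqrt(934) /116557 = 49.12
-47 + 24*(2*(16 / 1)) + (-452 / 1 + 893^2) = 797718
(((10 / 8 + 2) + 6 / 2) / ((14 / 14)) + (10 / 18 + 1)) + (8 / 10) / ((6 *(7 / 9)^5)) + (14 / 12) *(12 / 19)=517942849 / 57479940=9.01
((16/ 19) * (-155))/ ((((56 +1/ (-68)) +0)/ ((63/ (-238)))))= 4960/ 8037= 0.62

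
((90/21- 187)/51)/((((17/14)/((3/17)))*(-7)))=2558/34391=0.07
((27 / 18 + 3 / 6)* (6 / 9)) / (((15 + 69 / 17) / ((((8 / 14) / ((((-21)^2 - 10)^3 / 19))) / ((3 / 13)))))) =16796 / 408561443073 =0.00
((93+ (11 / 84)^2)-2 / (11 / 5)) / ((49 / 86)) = 307409537 / 1901592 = 161.66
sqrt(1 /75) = sqrt(3) /15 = 0.12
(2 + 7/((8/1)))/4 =23/32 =0.72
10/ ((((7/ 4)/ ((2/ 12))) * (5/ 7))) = 1.33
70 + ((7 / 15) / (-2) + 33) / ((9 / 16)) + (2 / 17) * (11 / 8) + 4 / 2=1197197 / 9180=130.41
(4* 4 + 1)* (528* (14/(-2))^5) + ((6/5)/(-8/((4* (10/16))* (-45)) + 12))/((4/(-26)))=-409734762267/2716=-150859632.65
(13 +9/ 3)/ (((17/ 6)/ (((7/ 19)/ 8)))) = 84/ 323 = 0.26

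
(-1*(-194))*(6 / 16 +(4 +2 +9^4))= 5096283 / 4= 1274070.75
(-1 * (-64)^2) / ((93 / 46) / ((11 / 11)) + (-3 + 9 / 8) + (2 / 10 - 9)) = 3768320 / 7961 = 473.35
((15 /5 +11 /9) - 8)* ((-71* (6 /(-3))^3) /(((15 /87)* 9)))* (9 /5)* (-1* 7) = 3920336 /225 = 17423.72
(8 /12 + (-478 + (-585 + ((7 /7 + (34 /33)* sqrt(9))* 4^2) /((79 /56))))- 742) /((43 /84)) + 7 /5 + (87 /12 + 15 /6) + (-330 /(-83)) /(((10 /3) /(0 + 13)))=-211361459377 /62029220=-3407.45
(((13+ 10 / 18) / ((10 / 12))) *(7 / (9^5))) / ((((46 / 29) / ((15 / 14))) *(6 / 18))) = 1769 / 452709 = 0.00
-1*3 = -3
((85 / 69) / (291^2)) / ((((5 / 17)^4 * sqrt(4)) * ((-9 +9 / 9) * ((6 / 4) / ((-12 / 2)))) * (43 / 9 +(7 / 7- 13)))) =-1419857 / 21099682500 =-0.00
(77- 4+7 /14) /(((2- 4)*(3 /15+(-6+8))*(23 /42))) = -15435 /506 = -30.50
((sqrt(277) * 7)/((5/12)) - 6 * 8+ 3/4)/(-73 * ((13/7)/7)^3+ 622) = -2470629/32452132+ 3294172 * sqrt(277)/121695495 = 0.37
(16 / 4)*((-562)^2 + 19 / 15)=18950716 / 15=1263381.07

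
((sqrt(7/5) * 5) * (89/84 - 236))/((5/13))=-51311 * sqrt(35)/84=-3613.81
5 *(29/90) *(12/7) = 58/21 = 2.76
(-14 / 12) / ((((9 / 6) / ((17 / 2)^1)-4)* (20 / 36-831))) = -357 / 971620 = -0.00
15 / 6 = 2.50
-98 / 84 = -7 / 6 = -1.17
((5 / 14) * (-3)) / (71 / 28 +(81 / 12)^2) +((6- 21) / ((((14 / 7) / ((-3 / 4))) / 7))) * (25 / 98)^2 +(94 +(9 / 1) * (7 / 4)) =6639458647 / 59127712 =112.29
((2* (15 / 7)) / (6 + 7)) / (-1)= -30 / 91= -0.33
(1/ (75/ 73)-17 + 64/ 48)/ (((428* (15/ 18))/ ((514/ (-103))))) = 283214/ 1377625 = 0.21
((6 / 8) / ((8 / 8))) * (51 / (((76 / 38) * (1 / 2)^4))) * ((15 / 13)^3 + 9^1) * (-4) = -28333152 / 2197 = -12896.29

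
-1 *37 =-37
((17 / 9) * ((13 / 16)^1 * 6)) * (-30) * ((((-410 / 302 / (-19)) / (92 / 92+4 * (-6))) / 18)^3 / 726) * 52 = 123756270625 / 1216548111249588615696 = 0.00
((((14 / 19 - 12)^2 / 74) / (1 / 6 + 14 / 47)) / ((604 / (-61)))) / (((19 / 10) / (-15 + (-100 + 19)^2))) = -6446032695540 / 5020081523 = -1284.05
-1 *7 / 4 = -7 / 4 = -1.75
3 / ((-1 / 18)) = -54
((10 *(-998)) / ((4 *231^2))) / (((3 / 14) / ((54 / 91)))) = -9980 / 77077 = -0.13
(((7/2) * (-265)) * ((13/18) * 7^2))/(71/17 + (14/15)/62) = -3113608225/397608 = -7830.85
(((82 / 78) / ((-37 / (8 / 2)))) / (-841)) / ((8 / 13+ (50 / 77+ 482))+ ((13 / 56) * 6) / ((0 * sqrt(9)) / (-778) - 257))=12981584 / 46422272996817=0.00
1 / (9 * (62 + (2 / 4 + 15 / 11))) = 22 / 12645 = 0.00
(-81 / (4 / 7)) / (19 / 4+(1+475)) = -0.29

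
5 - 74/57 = 211/57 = 3.70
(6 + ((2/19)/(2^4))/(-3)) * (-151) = -412985/456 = -905.67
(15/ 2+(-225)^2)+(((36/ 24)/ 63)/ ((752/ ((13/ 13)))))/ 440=703637827201/ 13896960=50632.50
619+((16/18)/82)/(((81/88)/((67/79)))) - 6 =1447458187/2361231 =613.01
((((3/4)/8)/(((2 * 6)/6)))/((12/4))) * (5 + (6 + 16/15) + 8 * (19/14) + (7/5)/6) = 1621/4480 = 0.36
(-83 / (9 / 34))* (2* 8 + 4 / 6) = -141100 / 27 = -5225.93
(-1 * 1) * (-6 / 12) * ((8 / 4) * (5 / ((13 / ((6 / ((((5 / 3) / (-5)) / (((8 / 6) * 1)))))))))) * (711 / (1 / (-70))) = 5972400 / 13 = 459415.38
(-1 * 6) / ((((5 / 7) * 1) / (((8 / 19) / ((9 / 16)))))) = -1792 / 285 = -6.29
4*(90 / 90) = 4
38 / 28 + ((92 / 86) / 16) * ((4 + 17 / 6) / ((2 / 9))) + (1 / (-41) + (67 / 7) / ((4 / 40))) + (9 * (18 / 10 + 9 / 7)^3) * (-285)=-36409896174821 / 483767200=-75263.26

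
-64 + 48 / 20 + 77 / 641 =-197043 / 3205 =-61.48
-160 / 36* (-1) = 40 / 9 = 4.44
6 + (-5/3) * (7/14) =31/6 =5.17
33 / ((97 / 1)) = 33 / 97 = 0.34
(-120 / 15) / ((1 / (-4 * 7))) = 224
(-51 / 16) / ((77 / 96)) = -3.97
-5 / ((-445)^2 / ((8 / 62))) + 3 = 3683261 / 1227755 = 3.00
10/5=2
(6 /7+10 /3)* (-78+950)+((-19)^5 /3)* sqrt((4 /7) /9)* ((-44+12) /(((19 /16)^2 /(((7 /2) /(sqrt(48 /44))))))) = 76736 /21+28094464* sqrt(231) /27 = 15818427.61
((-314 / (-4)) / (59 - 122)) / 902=-157 / 113652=-0.00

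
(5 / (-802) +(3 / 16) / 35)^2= 38809 / 50427193600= 0.00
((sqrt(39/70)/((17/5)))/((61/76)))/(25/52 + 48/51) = 1976*sqrt(2730)/536739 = 0.19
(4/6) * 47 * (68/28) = 1598/21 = 76.10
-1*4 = -4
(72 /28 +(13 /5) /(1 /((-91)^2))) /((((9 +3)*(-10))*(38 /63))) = -2260983 /7600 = -297.50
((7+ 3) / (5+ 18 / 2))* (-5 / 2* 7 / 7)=-25 / 14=-1.79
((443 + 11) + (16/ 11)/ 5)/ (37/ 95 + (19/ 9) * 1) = 2136303/ 11759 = 181.67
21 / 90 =7 / 30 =0.23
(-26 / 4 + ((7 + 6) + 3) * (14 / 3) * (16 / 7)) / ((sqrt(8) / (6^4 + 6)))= 213745 * sqrt(2) / 4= 75570.27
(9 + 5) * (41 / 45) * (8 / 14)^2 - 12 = -2468 / 315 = -7.83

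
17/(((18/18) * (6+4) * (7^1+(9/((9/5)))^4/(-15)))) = -0.05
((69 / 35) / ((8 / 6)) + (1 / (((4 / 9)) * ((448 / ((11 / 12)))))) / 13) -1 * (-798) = 372493221 / 465920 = 799.48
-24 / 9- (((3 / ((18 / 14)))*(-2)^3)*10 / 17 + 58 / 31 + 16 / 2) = -2462 / 1581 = -1.56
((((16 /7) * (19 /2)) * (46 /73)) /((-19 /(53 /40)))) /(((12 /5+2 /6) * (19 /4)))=-29256 /398069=-0.07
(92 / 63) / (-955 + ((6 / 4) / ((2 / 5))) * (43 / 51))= -6256 / 4077675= -0.00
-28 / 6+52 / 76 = -227 / 57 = -3.98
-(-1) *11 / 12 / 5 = 11 / 60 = 0.18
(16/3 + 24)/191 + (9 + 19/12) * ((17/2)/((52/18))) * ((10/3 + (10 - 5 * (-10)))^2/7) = 3721662257/208572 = 17843.54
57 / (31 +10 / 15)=9 / 5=1.80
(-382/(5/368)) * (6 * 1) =-843456/5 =-168691.20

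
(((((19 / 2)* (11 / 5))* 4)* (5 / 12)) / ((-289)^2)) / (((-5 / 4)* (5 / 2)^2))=-1672 / 31320375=-0.00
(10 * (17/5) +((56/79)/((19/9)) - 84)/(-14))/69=60004/103569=0.58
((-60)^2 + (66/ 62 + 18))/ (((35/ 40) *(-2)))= -448764/ 217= -2068.04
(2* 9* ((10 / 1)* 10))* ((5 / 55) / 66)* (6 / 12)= 150 / 121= 1.24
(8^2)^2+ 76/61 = 249932/61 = 4097.25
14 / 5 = 2.80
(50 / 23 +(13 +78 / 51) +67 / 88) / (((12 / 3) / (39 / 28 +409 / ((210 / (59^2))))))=31117458905 / 1051008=29607.25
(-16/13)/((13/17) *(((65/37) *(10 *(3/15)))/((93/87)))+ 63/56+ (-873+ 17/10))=0.00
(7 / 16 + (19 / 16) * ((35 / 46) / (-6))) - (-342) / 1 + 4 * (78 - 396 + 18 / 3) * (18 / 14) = -39019739 / 30912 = -1262.28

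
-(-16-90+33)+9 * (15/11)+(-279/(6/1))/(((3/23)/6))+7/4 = -90287/44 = -2051.98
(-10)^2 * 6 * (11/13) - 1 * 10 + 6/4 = 12979/26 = 499.19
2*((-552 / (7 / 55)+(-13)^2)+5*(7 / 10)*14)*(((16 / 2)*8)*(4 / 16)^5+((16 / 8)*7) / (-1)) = 3214991 / 28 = 114821.11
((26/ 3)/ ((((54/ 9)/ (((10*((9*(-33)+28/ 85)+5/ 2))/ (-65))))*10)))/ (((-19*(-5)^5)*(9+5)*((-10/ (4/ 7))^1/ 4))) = -100018/ 55641796875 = -0.00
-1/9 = -0.11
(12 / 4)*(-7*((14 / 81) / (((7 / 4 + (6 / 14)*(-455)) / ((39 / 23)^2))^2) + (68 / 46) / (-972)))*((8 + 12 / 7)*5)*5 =102410580707950 / 13544262144009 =7.56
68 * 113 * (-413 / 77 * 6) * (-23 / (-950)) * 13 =-406660332 / 5225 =-77829.73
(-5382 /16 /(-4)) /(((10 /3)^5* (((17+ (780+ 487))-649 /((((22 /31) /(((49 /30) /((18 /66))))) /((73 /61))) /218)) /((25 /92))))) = -15608619 /401265055078400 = -0.00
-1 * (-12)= 12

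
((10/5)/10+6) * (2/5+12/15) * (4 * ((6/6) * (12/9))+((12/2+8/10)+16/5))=2852/25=114.08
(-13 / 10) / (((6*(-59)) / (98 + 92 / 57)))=36907 / 100890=0.37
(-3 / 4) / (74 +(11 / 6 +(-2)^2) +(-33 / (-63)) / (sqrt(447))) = -94423833 / 10050891478 +693 * sqrt(447) / 5025445739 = -0.01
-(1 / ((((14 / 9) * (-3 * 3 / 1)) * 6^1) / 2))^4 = -1 / 3111696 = -0.00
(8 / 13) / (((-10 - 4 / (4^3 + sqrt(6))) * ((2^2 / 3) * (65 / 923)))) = -2191557 / 3364855 - 213 * sqrt(6) / 3364855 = -0.65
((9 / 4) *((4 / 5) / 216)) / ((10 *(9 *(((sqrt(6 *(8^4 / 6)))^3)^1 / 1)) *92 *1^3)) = 1 / 260466278400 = 0.00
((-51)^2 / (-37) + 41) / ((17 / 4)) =-4336 / 629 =-6.89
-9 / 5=-1.80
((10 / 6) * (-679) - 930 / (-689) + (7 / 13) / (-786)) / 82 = -204042667 / 14802476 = -13.78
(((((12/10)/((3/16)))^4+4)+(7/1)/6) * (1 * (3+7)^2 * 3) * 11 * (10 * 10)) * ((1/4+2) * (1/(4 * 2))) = 156193067.25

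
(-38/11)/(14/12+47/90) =-45/22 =-2.05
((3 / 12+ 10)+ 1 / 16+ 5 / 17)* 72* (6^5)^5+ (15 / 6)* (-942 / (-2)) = 738192428697124696267875 / 34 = 21711542020503667537290.44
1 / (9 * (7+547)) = 1 / 4986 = 0.00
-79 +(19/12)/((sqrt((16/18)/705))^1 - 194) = -37734363041/477600824 - 19 * sqrt(1410)/477600824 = -79.01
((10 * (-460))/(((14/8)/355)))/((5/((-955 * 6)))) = 7485672000/7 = 1069381714.29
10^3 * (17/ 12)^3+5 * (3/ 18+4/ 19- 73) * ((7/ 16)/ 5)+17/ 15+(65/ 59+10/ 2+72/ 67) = 914888927407/ 324462240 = 2819.71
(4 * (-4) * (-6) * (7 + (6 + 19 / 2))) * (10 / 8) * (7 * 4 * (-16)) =-1209600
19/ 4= 4.75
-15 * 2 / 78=-5 / 13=-0.38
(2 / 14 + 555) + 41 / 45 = 175157 / 315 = 556.05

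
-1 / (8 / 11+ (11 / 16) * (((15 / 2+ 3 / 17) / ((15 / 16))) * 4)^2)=-79475 / 58672136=-0.00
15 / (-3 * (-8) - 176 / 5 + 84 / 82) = -3075 / 2086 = -1.47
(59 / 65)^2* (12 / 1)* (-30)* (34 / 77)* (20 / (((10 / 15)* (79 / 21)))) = -153386784 / 146861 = -1044.44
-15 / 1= -15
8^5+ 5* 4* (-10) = 32568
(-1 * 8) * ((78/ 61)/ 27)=-208/ 549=-0.38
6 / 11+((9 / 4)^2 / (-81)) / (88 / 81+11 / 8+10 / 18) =22569 / 43010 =0.52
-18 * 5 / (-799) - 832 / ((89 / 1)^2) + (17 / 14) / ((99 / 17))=1895743123 / 8771826294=0.22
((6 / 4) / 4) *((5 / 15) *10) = 5 / 4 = 1.25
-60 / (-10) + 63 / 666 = 451 / 74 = 6.09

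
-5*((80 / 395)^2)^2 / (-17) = 327680 / 662151377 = 0.00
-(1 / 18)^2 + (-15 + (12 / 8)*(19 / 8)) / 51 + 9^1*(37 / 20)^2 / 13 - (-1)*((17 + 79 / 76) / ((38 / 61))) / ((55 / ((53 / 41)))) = 1645330859021 / 582895942200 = 2.82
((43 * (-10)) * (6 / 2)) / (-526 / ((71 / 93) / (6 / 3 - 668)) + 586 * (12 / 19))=-290035 / 103251274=-0.00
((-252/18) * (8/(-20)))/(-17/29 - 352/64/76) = -123424/14515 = -8.50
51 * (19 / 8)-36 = 681 / 8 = 85.12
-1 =-1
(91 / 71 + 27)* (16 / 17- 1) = -2008 / 1207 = -1.66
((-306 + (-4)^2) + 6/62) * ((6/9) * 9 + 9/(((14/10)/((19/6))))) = -7641.02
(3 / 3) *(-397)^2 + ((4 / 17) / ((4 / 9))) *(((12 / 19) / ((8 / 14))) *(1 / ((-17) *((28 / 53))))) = 3461722645 / 21964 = 157608.93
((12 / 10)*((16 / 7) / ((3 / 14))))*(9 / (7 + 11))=32 / 5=6.40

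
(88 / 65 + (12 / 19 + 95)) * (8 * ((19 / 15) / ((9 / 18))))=1916432 / 975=1965.57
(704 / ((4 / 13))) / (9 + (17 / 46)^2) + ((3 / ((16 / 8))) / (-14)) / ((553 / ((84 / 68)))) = 182056132435 / 726998132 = 250.42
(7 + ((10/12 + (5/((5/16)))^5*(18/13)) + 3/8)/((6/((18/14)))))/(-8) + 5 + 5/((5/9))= -452832329/11648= -38876.40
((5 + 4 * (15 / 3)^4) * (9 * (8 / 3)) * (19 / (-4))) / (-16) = 142785 / 8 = 17848.12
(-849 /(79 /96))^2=6642902016 /6241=1064397.05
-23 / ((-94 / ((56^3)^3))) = 1325232950078006.47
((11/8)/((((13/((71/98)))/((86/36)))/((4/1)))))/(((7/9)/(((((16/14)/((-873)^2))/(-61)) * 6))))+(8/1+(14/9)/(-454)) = 878015882837825/109799013269673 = 8.00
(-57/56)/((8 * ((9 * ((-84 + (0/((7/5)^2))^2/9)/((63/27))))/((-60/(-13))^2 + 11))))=103721/8176896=0.01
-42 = -42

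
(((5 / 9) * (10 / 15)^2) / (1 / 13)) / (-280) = -13 / 1134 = -0.01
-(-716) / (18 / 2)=716 / 9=79.56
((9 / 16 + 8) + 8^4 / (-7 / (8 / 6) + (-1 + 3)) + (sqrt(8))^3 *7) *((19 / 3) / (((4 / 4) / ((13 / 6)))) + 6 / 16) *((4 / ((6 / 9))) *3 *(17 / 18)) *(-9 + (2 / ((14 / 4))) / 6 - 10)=254792533615 / 44928 - 13700470 *sqrt(2) / 27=4953523.06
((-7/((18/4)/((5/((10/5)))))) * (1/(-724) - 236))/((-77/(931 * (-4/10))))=17675035/3982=4438.73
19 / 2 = 9.50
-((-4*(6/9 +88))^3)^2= -1450941049410420736/729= -1990316940206338.46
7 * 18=126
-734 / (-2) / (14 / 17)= 6239 / 14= 445.64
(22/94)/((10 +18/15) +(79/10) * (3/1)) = 110/16403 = 0.01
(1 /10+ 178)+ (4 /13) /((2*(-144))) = 833503 /4680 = 178.10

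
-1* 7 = -7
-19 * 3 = -57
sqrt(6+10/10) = sqrt(7) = 2.65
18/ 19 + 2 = 56/ 19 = 2.95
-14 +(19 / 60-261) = -16481 / 60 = -274.68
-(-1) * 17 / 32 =17 / 32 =0.53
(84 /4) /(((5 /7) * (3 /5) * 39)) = 49 /39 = 1.26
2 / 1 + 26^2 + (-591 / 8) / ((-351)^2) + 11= 226361107 / 328536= 689.00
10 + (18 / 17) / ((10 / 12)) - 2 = 788 / 85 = 9.27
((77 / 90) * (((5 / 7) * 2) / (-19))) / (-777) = 11 / 132867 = 0.00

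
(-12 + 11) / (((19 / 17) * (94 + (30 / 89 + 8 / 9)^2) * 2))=-10907217 / 2328443084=-0.00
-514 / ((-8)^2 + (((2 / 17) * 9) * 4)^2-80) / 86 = -74273 / 24080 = -3.08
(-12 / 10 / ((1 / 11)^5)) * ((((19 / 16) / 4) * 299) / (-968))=22684233 / 1280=17722.06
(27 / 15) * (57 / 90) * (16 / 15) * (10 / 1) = 304 / 25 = 12.16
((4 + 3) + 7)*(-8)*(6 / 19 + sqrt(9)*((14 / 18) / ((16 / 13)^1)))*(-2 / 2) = 14119 / 57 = 247.70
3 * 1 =3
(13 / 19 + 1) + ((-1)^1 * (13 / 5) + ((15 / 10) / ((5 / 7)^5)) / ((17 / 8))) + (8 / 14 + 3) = 45587722 / 7065625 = 6.45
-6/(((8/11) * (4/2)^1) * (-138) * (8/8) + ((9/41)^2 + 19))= 55473/1679714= 0.03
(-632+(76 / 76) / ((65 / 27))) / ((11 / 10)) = -82106 / 143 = -574.17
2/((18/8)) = 8/9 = 0.89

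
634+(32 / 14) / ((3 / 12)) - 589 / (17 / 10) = 35304 / 119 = 296.67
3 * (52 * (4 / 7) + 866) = 18810 / 7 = 2687.14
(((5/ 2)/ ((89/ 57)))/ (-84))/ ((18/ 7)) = -95/ 12816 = -0.01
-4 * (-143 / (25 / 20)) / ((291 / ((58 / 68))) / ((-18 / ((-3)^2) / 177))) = -66352 / 4378095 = -0.02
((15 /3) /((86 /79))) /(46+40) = 395 /7396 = 0.05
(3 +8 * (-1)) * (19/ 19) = -5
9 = 9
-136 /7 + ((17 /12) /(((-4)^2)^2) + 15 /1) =-95113 /21504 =-4.42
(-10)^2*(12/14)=85.71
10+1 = 11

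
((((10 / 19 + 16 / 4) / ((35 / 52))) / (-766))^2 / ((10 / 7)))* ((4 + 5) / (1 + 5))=0.00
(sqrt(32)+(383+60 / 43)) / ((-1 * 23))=-16529 / 989-4 * sqrt(2) / 23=-16.96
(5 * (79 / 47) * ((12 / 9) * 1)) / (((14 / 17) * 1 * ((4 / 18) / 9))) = 551.08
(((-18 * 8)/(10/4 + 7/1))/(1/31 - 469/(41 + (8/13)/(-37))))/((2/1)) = 43999416/66248687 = 0.66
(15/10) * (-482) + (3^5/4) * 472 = 27951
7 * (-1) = -7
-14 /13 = -1.08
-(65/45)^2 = -169/81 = -2.09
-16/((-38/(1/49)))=8/931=0.01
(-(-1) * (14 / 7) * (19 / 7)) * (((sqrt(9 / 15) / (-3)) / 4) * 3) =-19 * sqrt(15) / 70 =-1.05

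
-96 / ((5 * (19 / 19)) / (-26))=2496 / 5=499.20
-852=-852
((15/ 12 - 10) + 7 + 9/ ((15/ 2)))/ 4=-11/ 80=-0.14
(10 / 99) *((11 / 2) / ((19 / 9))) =0.26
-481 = -481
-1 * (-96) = 96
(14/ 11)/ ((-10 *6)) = -7/ 330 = -0.02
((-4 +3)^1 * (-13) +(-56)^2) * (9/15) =9447/5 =1889.40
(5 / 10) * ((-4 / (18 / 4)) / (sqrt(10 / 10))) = -4 / 9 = -0.44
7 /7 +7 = 8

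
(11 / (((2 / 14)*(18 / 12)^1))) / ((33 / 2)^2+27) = 88 / 513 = 0.17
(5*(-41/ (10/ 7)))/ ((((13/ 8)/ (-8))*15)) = 9184/ 195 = 47.10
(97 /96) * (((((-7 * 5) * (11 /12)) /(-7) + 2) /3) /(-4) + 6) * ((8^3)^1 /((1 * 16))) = 76145 /432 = 176.26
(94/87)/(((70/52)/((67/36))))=40937/27405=1.49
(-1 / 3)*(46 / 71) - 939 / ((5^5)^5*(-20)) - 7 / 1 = -7.22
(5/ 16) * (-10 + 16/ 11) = -235/ 88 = -2.67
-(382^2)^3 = -3107278481449024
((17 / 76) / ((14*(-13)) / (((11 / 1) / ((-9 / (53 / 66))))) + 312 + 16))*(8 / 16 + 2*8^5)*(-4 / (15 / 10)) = -76.14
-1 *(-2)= 2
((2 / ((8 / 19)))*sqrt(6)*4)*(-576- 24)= -27924.18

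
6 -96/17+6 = 6.35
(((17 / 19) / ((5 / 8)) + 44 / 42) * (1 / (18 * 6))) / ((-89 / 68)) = -84082 / 4793985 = -0.02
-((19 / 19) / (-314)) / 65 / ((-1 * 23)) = -1 / 469430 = -0.00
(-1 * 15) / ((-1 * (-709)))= -15 / 709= -0.02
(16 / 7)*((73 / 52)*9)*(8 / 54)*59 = 68912 / 273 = 252.42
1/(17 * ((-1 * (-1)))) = 1/17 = 0.06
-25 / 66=-0.38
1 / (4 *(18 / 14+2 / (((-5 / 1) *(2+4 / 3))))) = 175 / 816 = 0.21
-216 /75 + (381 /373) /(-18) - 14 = -947611 /55950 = -16.94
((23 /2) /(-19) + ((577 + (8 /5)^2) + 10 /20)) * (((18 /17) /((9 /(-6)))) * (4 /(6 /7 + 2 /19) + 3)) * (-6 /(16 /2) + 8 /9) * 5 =-21010063 /10336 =-2032.71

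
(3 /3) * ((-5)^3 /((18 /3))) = -125 /6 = -20.83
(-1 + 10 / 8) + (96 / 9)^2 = 4105 / 36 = 114.03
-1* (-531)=531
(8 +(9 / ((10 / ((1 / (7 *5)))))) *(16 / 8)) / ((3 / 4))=5636 / 525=10.74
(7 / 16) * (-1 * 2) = -7 / 8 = -0.88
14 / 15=0.93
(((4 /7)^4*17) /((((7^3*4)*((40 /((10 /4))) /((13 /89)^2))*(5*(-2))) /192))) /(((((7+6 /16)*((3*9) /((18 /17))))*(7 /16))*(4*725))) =-1384448 /9766171712703875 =-0.00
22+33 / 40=913 / 40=22.82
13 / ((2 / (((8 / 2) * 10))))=260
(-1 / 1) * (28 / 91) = -4 / 13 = -0.31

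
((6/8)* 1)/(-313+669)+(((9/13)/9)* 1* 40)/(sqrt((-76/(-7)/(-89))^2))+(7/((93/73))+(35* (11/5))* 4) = 338.72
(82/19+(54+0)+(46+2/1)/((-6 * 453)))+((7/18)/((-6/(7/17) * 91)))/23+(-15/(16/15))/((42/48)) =465542649521/11024844012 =42.23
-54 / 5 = -10.80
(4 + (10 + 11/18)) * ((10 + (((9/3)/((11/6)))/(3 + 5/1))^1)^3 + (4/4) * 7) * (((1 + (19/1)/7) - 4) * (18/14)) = -23963281031/4174016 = -5741.06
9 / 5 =1.80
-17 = -17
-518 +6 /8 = -517.25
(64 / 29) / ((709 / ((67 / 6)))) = 2144 / 61683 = 0.03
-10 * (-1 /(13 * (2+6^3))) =5 /1417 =0.00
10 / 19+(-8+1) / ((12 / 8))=-236 / 57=-4.14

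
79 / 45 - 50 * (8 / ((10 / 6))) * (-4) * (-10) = -431921 / 45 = -9598.24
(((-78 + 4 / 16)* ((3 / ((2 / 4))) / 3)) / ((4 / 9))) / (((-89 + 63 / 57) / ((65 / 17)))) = 691353 / 45424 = 15.22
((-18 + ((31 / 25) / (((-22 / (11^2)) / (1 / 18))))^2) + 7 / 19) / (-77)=269140661 / 1185030000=0.23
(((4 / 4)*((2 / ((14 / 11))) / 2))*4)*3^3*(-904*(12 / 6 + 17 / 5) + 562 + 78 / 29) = -371815488 / 1015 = -366320.68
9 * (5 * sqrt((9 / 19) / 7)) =135 * sqrt(133) / 133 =11.71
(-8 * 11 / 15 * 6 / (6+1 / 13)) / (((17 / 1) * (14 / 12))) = -13728 / 47005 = -0.29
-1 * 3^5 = -243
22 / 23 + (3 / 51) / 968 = 362055 / 378488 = 0.96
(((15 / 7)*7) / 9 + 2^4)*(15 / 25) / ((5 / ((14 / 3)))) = 742 / 75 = 9.89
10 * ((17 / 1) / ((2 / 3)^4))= 6885 / 8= 860.62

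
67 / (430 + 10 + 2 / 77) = 5159 / 33882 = 0.15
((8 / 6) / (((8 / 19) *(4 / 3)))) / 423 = 19 / 3384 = 0.01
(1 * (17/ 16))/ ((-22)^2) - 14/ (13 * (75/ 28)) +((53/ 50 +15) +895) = 6875848351/ 7550400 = 910.66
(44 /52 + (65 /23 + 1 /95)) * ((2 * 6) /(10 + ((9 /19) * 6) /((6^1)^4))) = 30127392 /6818695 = 4.42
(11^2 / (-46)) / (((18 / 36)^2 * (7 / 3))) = -726 / 161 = -4.51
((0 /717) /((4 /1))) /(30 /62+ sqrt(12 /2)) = 0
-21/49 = -3/7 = -0.43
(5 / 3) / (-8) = -5 / 24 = -0.21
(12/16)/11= 3/44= 0.07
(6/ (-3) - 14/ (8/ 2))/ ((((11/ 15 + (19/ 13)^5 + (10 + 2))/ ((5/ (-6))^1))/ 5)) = 510527875/ 432233792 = 1.18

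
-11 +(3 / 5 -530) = -540.40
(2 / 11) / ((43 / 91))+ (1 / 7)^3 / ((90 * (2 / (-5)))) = 2246863 / 5840604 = 0.38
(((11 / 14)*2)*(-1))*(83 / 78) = -913 / 546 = -1.67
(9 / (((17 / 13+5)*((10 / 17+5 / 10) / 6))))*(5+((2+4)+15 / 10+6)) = 5967 / 41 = 145.54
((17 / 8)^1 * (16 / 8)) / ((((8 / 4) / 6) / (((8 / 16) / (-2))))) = -51 / 16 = -3.19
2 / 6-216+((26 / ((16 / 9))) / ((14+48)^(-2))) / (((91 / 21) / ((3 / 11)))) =219289 / 66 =3322.56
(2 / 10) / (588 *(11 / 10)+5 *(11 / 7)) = 7 / 22913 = 0.00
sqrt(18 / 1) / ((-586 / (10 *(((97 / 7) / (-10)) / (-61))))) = -291 *sqrt(2) / 250222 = -0.00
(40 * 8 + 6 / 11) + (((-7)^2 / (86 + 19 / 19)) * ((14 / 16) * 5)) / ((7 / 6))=411711 / 1276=322.66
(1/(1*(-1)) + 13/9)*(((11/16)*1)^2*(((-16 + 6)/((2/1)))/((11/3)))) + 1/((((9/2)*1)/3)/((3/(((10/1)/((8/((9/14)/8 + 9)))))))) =-35881/325440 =-0.11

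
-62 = -62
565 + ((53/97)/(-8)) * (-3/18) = 2630693/4656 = 565.01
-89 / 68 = -1.31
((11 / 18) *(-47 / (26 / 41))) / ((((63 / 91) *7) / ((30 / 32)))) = -105985 / 12096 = -8.76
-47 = -47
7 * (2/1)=14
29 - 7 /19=544 /19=28.63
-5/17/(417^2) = -5/2956113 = -0.00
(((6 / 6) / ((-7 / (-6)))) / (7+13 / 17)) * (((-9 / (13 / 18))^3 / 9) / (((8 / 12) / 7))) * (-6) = 36137988 / 24167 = 1495.34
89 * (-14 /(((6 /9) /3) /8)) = -44856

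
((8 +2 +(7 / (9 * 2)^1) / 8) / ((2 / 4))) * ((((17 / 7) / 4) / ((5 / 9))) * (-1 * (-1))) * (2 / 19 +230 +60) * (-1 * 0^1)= 0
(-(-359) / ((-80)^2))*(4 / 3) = 359 / 4800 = 0.07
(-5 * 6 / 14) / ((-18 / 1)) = 5 / 42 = 0.12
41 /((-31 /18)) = -738 /31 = -23.81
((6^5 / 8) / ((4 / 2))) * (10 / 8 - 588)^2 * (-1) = -1338543387 / 8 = -167317923.38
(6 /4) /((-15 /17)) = -17 /10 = -1.70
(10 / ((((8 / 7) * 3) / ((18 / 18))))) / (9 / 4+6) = 35 / 99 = 0.35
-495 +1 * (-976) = -1471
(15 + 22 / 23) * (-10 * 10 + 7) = -34131 / 23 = -1483.96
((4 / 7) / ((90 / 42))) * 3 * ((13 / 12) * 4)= 52 / 15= 3.47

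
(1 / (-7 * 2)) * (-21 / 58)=3 / 116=0.03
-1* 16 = -16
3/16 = 0.19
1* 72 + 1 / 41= 2953 / 41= 72.02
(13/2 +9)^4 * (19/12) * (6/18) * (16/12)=17546899/432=40617.82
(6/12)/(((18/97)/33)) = 1067/12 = 88.92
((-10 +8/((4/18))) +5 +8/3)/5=101/15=6.73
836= 836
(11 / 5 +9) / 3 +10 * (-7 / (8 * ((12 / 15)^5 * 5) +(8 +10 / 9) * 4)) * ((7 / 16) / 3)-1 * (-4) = 251768959 / 33447360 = 7.53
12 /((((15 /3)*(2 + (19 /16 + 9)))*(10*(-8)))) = -4 /1625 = -0.00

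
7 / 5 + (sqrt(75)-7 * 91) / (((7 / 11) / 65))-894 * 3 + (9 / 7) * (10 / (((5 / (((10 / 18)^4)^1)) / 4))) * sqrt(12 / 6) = -338728 / 5 + 5000 * sqrt(2) / 5103 + 3575 * sqrt(3) / 7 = -66859.63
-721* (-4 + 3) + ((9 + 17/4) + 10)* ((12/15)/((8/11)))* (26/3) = 18853/20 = 942.65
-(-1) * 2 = 2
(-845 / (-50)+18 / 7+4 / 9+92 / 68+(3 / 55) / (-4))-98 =-3616523 / 47124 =-76.74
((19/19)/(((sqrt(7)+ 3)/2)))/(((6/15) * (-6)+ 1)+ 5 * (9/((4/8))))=15/443 - 5 * sqrt(7)/443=0.00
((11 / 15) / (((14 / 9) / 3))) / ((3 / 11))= 363 / 70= 5.19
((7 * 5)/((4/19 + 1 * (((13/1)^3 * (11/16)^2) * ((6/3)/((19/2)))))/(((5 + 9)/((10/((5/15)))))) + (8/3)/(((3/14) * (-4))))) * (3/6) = 1340640/35684219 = 0.04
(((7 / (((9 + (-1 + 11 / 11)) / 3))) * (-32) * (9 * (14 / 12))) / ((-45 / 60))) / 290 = 1568 / 435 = 3.60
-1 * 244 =-244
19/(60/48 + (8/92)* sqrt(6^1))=201020/12841 -13984* sqrt(6)/12841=12.99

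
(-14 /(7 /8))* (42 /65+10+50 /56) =-84004 /455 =-184.62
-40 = -40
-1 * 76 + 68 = -8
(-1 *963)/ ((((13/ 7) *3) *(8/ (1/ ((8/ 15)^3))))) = -7583625/ 53248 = -142.42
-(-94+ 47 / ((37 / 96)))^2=-1069156 / 1369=-780.98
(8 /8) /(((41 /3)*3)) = 1 /41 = 0.02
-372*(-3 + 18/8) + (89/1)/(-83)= 277.93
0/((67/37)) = 0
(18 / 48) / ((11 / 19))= 57 / 88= 0.65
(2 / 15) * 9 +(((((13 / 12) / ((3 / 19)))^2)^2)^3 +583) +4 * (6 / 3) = 257830010966649963789444956261 / 23691906691608084480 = 10882619720.01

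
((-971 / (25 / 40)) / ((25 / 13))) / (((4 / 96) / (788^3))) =-1185884693041152 / 125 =-9487077544329.22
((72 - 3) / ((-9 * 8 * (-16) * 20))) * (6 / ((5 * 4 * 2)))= 23 / 51200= 0.00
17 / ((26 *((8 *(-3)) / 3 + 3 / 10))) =-85 / 1001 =-0.08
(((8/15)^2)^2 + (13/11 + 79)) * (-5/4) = -22348153/222750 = -100.33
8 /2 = 4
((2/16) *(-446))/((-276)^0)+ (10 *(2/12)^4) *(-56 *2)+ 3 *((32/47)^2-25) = -93203059/715716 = -130.22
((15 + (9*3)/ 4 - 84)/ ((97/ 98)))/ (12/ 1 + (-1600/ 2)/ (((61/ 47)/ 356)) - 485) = 744261/ 2602403882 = 0.00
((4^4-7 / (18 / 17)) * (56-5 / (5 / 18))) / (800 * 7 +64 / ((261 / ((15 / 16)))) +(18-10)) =2473439 / 1463748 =1.69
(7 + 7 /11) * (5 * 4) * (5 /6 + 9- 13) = -5320 /11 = -483.64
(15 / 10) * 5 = 15 / 2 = 7.50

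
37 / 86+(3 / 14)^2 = 4013 / 8428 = 0.48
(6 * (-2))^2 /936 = 2 /13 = 0.15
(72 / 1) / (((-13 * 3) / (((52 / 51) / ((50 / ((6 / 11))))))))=-96 / 4675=-0.02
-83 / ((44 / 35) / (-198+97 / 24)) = 13522775 / 1056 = 12805.66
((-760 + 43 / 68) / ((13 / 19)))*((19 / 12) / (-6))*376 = 876124979 / 7956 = 110121.29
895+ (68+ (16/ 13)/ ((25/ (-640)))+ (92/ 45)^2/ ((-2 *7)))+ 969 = 350158204/ 184275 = 1900.19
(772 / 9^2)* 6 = 1544 / 27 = 57.19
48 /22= 24 /11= 2.18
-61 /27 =-2.26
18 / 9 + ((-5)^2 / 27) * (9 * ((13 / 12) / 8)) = 901 / 288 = 3.13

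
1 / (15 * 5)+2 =151 / 75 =2.01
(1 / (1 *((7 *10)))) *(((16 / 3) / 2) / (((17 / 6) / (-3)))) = -24 / 595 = -0.04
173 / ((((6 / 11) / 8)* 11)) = 692 / 3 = 230.67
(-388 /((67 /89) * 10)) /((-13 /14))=241724 /4355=55.50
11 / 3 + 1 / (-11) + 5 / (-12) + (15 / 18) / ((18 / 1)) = 952 / 297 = 3.21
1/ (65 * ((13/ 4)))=0.00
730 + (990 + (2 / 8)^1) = 6881 / 4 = 1720.25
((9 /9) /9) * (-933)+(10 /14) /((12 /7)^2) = -14893 /144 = -103.42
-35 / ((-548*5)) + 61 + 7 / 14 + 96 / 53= 1839185 / 29044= 63.32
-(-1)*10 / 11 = 10 / 11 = 0.91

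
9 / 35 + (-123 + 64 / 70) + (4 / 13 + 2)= -54382 / 455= -119.52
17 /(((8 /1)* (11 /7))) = 119 /88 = 1.35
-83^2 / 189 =-6889 / 189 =-36.45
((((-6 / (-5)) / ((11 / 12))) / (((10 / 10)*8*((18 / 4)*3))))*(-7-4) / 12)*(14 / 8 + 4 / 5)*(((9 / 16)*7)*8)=-357 / 400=-0.89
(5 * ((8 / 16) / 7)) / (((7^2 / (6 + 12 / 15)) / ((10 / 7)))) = 170 / 2401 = 0.07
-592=-592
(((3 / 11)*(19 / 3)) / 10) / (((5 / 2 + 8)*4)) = 19 / 4620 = 0.00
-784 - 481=-1265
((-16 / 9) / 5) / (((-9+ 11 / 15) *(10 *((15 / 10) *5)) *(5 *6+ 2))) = 1 / 55800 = 0.00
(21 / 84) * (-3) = -3 / 4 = -0.75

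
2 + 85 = 87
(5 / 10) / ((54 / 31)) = 31 / 108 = 0.29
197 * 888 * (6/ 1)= 1049616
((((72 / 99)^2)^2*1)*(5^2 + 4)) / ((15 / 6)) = 237568 / 73205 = 3.25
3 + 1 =4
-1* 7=-7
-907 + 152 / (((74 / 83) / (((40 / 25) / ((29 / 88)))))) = -79.26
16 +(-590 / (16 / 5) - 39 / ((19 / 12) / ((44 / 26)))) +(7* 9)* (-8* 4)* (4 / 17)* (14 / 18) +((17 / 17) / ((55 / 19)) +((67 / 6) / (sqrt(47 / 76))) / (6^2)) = -82238439 / 142120 +67* sqrt(893) / 5076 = -578.26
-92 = -92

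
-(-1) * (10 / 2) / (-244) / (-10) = 1 / 488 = 0.00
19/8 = 2.38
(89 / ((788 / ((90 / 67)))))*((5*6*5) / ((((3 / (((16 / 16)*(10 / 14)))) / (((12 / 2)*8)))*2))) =12015000 / 92393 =130.04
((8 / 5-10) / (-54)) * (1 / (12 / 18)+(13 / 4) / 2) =35 / 72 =0.49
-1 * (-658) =658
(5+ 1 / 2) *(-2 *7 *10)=-770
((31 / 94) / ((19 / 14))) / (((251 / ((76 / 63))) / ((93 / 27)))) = 3844 / 955557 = 0.00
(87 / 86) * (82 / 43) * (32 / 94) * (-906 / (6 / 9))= -77560848 / 86903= -892.50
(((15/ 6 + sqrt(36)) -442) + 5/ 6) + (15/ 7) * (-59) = -11741/ 21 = -559.10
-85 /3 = -28.33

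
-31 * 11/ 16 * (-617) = 13149.81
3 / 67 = 0.04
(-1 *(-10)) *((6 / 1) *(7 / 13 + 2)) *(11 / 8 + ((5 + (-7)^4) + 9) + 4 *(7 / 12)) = 9578085 / 26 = 368387.88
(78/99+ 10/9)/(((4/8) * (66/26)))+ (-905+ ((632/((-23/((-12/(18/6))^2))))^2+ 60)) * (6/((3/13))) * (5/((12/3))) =21618920405849/3456486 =6254595.10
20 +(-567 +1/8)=-4375/8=-546.88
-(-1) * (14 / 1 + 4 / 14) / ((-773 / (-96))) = 9600 / 5411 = 1.77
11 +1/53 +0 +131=7527/53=142.02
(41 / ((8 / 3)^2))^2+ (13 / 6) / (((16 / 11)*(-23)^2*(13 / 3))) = 33.24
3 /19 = 0.16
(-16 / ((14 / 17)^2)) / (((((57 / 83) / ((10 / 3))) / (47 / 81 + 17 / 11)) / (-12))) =7269020480 / 2488563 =2920.97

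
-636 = -636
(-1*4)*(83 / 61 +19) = -4968 / 61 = -81.44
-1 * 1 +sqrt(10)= -1 +sqrt(10)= 2.16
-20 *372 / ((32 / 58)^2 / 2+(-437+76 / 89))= 17.06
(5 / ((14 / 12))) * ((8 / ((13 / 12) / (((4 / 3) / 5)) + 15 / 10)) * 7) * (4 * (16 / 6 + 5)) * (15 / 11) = 1766400 / 979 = 1804.29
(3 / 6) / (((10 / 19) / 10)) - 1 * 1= 17 / 2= 8.50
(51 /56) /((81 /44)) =187 /378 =0.49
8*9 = 72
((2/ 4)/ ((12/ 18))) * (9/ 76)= 27/ 304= 0.09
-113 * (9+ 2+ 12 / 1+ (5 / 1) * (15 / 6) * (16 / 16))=-8023 / 2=-4011.50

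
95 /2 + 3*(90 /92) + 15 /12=4755 /92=51.68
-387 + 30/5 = -381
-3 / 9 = -1 / 3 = -0.33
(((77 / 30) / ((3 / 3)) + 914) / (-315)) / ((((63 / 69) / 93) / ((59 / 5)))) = -1156716299 / 330750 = -3497.25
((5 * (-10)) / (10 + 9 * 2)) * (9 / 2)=-225 / 28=-8.04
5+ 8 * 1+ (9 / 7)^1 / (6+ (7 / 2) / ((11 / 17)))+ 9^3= 1303892 / 1757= 742.11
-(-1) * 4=4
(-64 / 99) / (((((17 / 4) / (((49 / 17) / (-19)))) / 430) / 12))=21575680 / 181203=119.07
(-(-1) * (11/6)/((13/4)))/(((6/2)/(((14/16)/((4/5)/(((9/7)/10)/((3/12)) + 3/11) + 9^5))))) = 0.00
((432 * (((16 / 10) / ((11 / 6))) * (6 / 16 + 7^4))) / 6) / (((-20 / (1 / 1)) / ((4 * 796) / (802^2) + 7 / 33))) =-31865285700 / 19456921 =-1637.74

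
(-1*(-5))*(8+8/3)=160/3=53.33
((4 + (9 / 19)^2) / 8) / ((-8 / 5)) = -7625 / 23104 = -0.33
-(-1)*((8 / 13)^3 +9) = 20285 / 2197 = 9.23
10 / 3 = 3.33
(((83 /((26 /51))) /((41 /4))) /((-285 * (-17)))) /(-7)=-166 /354445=-0.00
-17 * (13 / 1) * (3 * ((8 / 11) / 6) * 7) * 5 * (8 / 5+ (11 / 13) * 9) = -285124 / 11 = -25920.36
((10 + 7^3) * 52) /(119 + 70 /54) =152.59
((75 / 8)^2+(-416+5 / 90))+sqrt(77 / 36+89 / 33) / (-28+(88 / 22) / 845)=-188959 / 576 - 845 * sqrt(21065) / 1561296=-328.13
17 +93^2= 8666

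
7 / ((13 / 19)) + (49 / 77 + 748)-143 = 88069 / 143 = 615.87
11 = 11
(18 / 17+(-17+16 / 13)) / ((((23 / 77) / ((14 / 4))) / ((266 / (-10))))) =233054437 / 50830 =4584.98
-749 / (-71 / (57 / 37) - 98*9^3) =42693 / 4074821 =0.01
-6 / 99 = -2 / 33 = -0.06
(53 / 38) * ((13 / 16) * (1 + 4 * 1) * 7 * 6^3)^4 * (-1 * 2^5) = -1207192456241533125 / 19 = -63536445065343848.68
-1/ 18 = -0.06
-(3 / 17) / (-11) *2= 6 / 187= 0.03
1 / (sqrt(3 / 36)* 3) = 2* sqrt(3) / 3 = 1.15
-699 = -699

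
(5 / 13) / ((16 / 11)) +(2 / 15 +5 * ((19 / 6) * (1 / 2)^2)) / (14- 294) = 109117 / 436800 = 0.25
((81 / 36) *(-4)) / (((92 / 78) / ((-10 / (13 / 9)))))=1215 / 23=52.83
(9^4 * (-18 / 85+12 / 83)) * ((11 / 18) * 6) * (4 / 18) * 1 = -2534004 / 7055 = -359.18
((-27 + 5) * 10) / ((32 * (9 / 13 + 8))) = -715 / 904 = -0.79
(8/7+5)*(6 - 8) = -86/7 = -12.29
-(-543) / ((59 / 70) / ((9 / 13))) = 342090 / 767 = 446.01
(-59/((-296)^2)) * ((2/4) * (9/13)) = -531/2278016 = -0.00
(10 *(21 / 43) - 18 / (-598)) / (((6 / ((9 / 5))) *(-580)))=-189531 / 74570600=-0.00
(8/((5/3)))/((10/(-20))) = -48/5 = -9.60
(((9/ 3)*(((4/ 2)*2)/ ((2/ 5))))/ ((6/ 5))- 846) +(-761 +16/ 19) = -30042/ 19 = -1581.16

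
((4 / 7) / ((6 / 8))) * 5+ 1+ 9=290 / 21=13.81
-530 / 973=-0.54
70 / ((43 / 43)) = 70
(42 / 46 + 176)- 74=2367 / 23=102.91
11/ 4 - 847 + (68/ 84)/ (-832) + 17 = -14453729/ 17472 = -827.25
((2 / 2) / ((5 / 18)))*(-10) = -36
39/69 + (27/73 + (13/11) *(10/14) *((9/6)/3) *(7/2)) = 178215/73876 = 2.41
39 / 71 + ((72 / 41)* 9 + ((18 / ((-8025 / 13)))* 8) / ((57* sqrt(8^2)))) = 2419550089 / 147951575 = 16.35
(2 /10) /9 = 1 /45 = 0.02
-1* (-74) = 74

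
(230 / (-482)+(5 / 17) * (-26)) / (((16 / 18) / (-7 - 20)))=8088255 / 32776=246.77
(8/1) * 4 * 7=224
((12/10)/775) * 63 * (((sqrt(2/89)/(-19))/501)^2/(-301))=-12/149303611596625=-0.00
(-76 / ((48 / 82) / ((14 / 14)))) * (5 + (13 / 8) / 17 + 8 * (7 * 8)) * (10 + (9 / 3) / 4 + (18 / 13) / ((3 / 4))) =-31441807145 / 42432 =-740992.82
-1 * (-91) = 91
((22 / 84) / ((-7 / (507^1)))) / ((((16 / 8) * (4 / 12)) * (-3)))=1859 / 196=9.48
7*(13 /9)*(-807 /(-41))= 24479 /123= 199.02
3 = 3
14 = 14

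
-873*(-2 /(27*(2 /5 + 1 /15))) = 970 /7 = 138.57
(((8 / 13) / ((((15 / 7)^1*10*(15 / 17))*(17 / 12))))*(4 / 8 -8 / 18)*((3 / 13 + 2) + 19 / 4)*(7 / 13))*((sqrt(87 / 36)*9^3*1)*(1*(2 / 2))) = 5.44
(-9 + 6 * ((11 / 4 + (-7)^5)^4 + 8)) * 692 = 10594582792002803724615 / 32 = 331080712250087616394.22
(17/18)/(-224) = -17/4032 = -0.00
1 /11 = 0.09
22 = 22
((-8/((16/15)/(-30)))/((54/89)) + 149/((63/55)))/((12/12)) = 63115/126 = 500.91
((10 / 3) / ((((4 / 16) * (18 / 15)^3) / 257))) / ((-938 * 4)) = -160625 / 303912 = -0.53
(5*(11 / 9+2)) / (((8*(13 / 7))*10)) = 203 / 1872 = 0.11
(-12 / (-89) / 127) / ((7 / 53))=636 / 79121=0.01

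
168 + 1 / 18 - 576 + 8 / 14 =-51329 / 126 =-407.37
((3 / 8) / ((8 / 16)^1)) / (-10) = -3 / 40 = -0.08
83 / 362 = 0.23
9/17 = 0.53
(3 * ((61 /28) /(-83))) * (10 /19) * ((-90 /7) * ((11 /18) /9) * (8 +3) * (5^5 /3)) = 576640625 /1390914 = 414.58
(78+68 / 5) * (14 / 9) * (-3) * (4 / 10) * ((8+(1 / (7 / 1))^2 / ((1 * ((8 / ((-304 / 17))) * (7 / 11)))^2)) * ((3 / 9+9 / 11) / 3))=-14763325888 / 27259925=-541.58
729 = 729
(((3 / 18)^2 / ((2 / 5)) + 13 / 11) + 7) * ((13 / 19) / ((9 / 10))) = 424775 / 67716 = 6.27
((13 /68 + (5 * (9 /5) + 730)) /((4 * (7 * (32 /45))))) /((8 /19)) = 42976575 /487424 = 88.17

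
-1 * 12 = -12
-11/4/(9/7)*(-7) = 539/36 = 14.97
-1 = -1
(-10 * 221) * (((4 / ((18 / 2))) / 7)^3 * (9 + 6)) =-707200 / 83349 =-8.48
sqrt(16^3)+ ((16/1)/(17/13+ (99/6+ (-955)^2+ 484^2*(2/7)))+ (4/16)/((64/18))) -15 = 1119105632679/22806157184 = 49.07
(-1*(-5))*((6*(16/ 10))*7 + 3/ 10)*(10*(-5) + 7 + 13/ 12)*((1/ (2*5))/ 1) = -22635/ 16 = -1414.69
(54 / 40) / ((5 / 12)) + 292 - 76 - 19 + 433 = 15831 / 25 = 633.24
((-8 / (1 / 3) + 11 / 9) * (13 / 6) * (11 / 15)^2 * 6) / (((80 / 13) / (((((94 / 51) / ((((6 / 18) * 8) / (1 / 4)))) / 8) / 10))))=-39405223 / 705024000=-0.06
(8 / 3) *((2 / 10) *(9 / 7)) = 24 / 35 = 0.69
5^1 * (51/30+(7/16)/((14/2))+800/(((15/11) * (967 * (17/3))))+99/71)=304764509/18674704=16.32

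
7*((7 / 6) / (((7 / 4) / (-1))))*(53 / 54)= -371 / 81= -4.58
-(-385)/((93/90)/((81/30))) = 31185/31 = 1005.97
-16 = -16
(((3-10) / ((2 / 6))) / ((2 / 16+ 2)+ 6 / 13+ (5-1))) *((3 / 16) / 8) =-819 / 10960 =-0.07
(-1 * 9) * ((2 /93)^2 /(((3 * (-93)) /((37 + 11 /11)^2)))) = 5776 /268119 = 0.02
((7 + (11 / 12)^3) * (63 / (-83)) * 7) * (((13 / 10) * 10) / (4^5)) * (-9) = 25658997 / 5439488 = 4.72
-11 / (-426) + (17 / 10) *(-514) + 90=-1669439 / 2130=-783.77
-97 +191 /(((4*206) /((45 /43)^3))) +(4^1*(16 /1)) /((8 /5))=-3716879901 /65513768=-56.73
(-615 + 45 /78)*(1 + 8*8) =-79875 /2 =-39937.50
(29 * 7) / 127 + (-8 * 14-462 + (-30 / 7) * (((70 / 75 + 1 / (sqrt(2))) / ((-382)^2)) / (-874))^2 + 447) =-27200214405807207378839 / 216904886948230272960-sqrt(2) / 4066458322988944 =-125.40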